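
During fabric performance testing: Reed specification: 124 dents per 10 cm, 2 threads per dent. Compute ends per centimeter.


Formula: EPC = (dents per 10 cm * ends per dent) / 10
Step 1: Total ends per 10 cm = 124 * 2 = 248
Step 2: EPC = 248 / 10 = 24.8 ends/cm

24.8 ends/cm


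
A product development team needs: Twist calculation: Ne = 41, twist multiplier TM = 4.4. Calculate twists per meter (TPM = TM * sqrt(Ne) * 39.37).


Formula: TPM = TM * sqrt(Ne) * 39.37
Step 1: sqrt(Ne) = sqrt(41) = 6.4031
Step 2: TM * sqrt(Ne) = 4.4 * 6.4031 = 28.1736
Step 3: TPM = 28.1736 * 39.37 = 1109 twists/m

1109 twists/m


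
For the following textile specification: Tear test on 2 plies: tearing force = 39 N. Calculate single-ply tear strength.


Formula: Per-ply strength = Total force / Number of plies
Per-ply = 39 N / 2
Per-ply = 19.5 N

19.5 N


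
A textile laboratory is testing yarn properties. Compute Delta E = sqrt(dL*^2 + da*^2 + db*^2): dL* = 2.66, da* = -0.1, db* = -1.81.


Formula: Delta E = sqrt(dL*^2 + da*^2 + db*^2)
Step 1: dL*^2 = 2.66^2 = 7.0756
Step 2: da*^2 = (-0.1)^2 = 0.01
Step 3: db*^2 = (-1.81)^2 = 3.2761
Step 4: Sum = 7.0756 + 0.01 + 3.2761 = 10.3617
Step 5: Delta E = sqrt(10.3617) = 3.22

3.22 Delta E


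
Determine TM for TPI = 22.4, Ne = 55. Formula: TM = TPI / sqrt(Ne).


Formula: TM = TPI / sqrt(Ne)
Step 1: sqrt(Ne) = sqrt(55) = 7.4162
Step 2: TM = 22.4 / 7.4162 = 3.02

3.02 TM


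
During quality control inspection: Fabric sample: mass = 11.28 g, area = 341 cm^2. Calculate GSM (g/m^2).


Formula: GSM = mass_g / area_m2
Step 1: Convert area: 341 cm^2 = 341 / 10000 = 0.0341 m^2
Step 2: GSM = 11.28 g / 0.0341 m^2 = 330.8 g/m^2

330.8 g/m^2


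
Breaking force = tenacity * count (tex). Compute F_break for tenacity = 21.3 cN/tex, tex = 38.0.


Formula: Breaking force = Tenacity * Linear density
F = 21.3 cN/tex * 38.0 tex
F = 809.40 cN

809.40 cN


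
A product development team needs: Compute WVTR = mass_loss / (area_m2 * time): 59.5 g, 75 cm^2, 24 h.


Formula: WVTR = mass_loss / (area * time)
Step 1: Convert area: 75 cm^2 = 0.0075 m^2
Step 2: WVTR = 59.5 g / (0.0075 m^2 * 24 h)
Step 3: WVTR = 59.5 / 0.18 = 330.6 g/m^2/h

330.6 g/m^2/h


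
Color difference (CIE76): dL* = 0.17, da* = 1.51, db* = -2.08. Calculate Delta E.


Formula: Delta E = sqrt(dL*^2 + da*^2 + db*^2)
Step 1: dL*^2 = 0.17^2 = 0.0289
Step 2: da*^2 = 1.51^2 = 2.2801
Step 3: db*^2 = (-2.08)^2 = 4.3264
Step 4: Sum = 0.0289 + 2.2801 + 4.3264 = 6.6354
Step 5: Delta E = sqrt(6.6354) = 2.58

2.58 Delta E


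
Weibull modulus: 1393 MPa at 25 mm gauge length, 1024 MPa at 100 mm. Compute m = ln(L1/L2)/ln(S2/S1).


Formula: m = ln(L1/L2) / ln(S2/S1)
Step 1: ln(L1/L2) = ln(25/100) = -1.38629
Step 2: S2/S1 = 1024/1393 = 0.7351
Step 3: ln(S2/S1) = ln(0.7351) = -0.30775
Step 4: m = -1.38629 / -0.30775 = 4.50

4.50 (Weibull m)


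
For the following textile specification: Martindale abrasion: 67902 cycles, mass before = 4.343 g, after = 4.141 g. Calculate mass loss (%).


Formula: Mass loss% = ((m_before - m_after) / m_before) * 100
Step 1: Mass loss = 4.343 - 4.141 = 0.202 g
Step 2: Ratio = 0.202 / 4.343 = 0.0465116
Step 3: Mass loss% = 0.0465116 * 100 = 4.65116% ≈ 4.65%

4.65%


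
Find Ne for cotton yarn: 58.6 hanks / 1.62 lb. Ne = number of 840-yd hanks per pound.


Formula: Ne = hanks / mass_lb
Substituting: Ne = 58.6 / 1.62
Ne = 36.2

36.2 Ne


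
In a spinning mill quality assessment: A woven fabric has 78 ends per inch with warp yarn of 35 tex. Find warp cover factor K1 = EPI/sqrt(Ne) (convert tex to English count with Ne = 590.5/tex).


Formula: K1 = EPI / sqrt(Ne), with Ne = 590.5 / tex_warp
Step 1: Ne = 590.5 / 35 = 16.871
Step 2: sqrt(Ne) = sqrt(16.871) = 4.1074
Step 3: K1 = 78 / 4.1074 = 19.0

19.0


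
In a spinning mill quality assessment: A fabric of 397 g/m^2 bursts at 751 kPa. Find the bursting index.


Formula: Bursting Index = Bursting Strength / Fabric GSM
BI = 751 kPa / 397 g/m^2
BI = 1.892 kPa/(g/m^2)

1.892 kPa/(g/m^2)


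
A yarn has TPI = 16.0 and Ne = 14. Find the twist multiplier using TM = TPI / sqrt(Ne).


Formula: TM = TPI / sqrt(Ne)
Step 1: sqrt(Ne) = sqrt(14) = 3.7417
Step 2: TM = 16.0 / 3.7417 = 4.28

4.28 TM


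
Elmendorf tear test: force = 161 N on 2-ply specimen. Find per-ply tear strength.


Formula: Per-ply strength = Total force / Number of plies
Per-ply = 161 N / 2
Per-ply = 80.5 N

80.5 N


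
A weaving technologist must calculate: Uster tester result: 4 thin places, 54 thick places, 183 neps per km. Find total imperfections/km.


Formula: Total = thin places + thick places + neps
Total = 4 + 54 + 183
Total = 241 imperfections/km

241 imperfections/km


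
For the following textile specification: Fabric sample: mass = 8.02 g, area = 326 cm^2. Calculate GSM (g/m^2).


Formula: GSM = mass_g / area_m2
Step 1: Convert area: 326 cm^2 = 326 / 10000 = 0.0326 m^2
Step 2: GSM = 8.02 g / 0.0326 m^2 = 246.0 g/m^2

246.0 g/m^2


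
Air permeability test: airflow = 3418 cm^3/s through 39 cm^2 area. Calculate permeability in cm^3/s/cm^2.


Formula: Air Permeability = Airflow / Test Area
AP = 3418 cm^3/s / 39 cm^2
AP = 87.6 cm^3/s/cm^2

87.6 cm^3/s/cm^2


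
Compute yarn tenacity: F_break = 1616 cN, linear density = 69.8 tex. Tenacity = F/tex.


Formula: Tenacity = Breaking force / Linear density
Tenacity = 1616 cN / 69.8 tex
Tenacity = 23.15 cN/tex

23.15 cN/tex


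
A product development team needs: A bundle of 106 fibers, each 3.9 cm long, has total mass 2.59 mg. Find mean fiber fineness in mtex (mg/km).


Formula: fineness (mtex) = mass (mg) / total length (km) = (mass_mg / total_length_m) * 1000
Step 1: Convert fiber length: 3.9 cm = 0.039 m
Step 2: Total fiber length = 106 * 0.039 = 4.134 m
Step 3: Linear density = 2.59 mg / 4.134 m = 0.6265 mg/m
Step 4: fineness = 0.6265 * 1000 = 626.5 mtex

626.5 mtex


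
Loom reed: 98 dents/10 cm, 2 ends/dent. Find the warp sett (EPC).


Formula: EPC = (dents per 10 cm * ends per dent) / 10
Step 1: Total ends per 10 cm = 98 * 2 = 196
Step 2: EPC = 196 / 10 = 19.6 ends/cm

19.6 ends/cm


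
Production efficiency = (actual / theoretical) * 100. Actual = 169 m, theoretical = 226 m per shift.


Formula: Efficiency% = (Actual output / Theoretical output) * 100
Efficiency% = (169 / 226) * 100
Efficiency% = 0.747788 * 100 = 74.7788% ≈ 74.8%

74.8%


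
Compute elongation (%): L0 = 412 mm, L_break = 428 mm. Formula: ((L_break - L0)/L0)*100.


Formula: Elongation (%) = ((L_break - L0) / L0) * 100
Step 1: Extension = 428 - 412 = 16 mm
Step 2: Elongation = (16 / 412) * 100
Step 3: Elongation = 0.038835 * 100 = 3.8835% ≈ 3.9%

3.9%


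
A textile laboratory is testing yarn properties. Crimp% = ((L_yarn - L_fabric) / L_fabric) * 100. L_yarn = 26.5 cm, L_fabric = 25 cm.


Formula: Crimp% = ((L_yarn - L_fabric) / L_fabric) * 100
Step 1: Extension = 26.5 - 25 = 1.5 cm
Step 2: Crimp% = (1.5 / 25) * 100
Step 3: Crimp% = 0.06 * 100 = 6.0%

6.0%


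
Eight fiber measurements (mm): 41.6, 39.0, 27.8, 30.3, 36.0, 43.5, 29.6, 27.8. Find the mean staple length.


Formula: Mean = sum of lengths / count
Sum = 41.6 + 39.0 + 27.8 + 30.3 + 36.0 + 43.5 + 29.6 + 27.8
Sum = 275.6 mm
Mean = 275.6 / 8 = 34.45 mm

34.45 mm


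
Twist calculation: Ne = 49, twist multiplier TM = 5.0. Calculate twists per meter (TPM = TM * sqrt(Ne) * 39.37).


Formula: TPM = TM * sqrt(Ne) * 39.37
Step 1: sqrt(Ne) = sqrt(49) = 7
Step 2: TM * sqrt(Ne) = 5.0 * 7 = 35
Step 3: TPM = 35 * 39.37 = 1378 twists/m

1378 twists/m


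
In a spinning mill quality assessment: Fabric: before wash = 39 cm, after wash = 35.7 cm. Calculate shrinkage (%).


Formula: Shrinkage% = ((L_before - L_after) / L_before) * 100
Step 1: Shrinkage = 39 - 35.7 = 3.3 cm
Step 2: Shrinkage% = (3.3 / 39) * 100
Step 3: Shrinkage% = 0.084615 * 100 = 8.4615% ≈ 8.5%

8.5%


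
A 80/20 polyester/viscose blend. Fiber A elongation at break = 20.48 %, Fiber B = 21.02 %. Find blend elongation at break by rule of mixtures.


Formula: Blend property = (fraction_A * property_A) + (fraction_B * property_B)
Step 1: Contribution A = 80/100 * 20.48 % = 16.384 %
Step 2: Contribution B = 20/100 * 21.02 % = 4.204 %
Step 3: Blend elongation at break = 16.384 + 4.204 = 20.588 %

20.588 %


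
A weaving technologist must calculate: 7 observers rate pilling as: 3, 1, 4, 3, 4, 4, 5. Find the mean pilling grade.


Formula: Mean = sum / count
Sum = 3 + 1 + 4 + 3 + 4 + 4 + 5 = 24
Mean = 24 / 7 = 3.4

3.4


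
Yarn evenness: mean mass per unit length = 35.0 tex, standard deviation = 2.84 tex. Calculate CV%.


Formula: CV% = (standard deviation / mean) * 100
Step 1: Ratio = 2.84 / 35.0 = 0.081143
Step 2: CV% = 0.081143 * 100 = 8.1143% ≈ 8.1%

8.1%


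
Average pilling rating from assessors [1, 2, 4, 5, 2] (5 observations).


Formula: Mean = sum / count
Sum = 1 + 2 + 4 + 5 + 2 = 14
Mean = 14 / 5 = 2.8

2.8


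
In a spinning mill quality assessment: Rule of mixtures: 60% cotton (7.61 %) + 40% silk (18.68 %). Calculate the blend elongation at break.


Formula: Blend property = (fraction_A * property_A) + (fraction_B * property_B)
Step 1: Contribution A = 60/100 * 7.61 % = 4.566 %
Step 2: Contribution B = 40/100 * 18.68 % = 7.472 %
Step 3: Blend elongation at break = 4.566 + 7.472 = 12.038 %

12.038 %


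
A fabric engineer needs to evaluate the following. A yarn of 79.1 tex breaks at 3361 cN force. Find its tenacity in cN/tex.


Formula: Tenacity = Breaking force / Linear density
Tenacity = 3361 cN / 79.1 tex
Tenacity = 42.49 cN/tex

42.49 cN/tex


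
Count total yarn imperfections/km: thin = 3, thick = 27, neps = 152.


Formula: Total = thin places + thick places + neps
Total = 3 + 27 + 152
Total = 182 imperfections/km

182 imperfections/km


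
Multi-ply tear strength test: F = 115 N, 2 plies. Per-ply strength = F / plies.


Formula: Per-ply strength = Total force / Number of plies
Per-ply = 115 N / 2
Per-ply = 57.5 N

57.5 N


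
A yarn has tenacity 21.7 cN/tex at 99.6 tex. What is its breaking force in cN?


Formula: Breaking force = Tenacity * Linear density
F = 21.7 cN/tex * 99.6 tex
F = 2161.32 cN

2161.32 cN


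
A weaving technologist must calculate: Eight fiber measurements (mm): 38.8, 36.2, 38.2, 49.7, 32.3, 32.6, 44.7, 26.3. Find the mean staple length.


Formula: Mean = sum of lengths / count
Sum = 38.8 + 36.2 + 38.2 + 49.7 + 32.3 + 32.6 + 44.7 + 26.3
Sum = 298.8 mm
Mean = 298.8 / 8 = 37.35 mm

37.35 mm


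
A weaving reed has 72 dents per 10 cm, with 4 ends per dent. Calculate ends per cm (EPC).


Formula: EPC = (dents per 10 cm * ends per dent) / 10
Step 1: Total ends per 10 cm = 72 * 4 = 288
Step 2: EPC = 288 / 10 = 28.8 ends/cm

28.8 ends/cm


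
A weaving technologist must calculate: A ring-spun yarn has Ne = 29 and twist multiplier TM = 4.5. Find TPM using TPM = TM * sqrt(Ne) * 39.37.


Formula: TPM = TM * sqrt(Ne) * 39.37
Step 1: sqrt(Ne) = sqrt(29) = 5.3852
Step 2: TM * sqrt(Ne) = 4.5 * 5.3852 = 24.2334
Step 3: TPM = 24.2334 * 39.37 = 954 twists/m

954 twists/m


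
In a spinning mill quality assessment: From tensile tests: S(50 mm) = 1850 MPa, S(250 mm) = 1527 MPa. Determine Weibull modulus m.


Formula: m = ln(L1/L2) / ln(S2/S1)
Step 1: ln(L1/L2) = ln(50/250) = -1.60944
Step 2: S2/S1 = 1527/1850 = 0.82541
Step 3: ln(S2/S1) = ln(0.82541) = -0.19188
Step 4: m = -1.60944 / -0.19188 = 8.39

8.39 (Weibull m)


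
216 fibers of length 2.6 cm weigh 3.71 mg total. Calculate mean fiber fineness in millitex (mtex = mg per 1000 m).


Formula: fineness (mtex) = mass (mg) / total length (km) = (mass_mg / total_length_m) * 1000
Step 1: Convert fiber length: 2.6 cm = 0.026 m
Step 2: Total fiber length = 216 * 0.026 = 5.616 m
Step 3: Linear density = 3.71 mg / 5.616 m = 0.6606 mg/m
Step 4: fineness = 0.6606 * 1000 = 660.6 mtex

660.6 mtex


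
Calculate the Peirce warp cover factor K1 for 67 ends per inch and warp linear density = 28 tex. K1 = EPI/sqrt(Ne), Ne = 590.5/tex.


Formula: K1 = EPI / sqrt(Ne), with Ne = 590.5 / tex_warp
Step 1: Ne = 590.5 / 28 = 21.089
Step 2: sqrt(Ne) = sqrt(21.089) = 4.5923
Step 3: K1 = 67 / 4.5923 = 14.6

14.6


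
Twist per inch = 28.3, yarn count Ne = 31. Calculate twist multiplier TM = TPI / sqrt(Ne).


Formula: TM = TPI / sqrt(Ne)
Step 1: sqrt(Ne) = sqrt(31) = 5.5678
Step 2: TM = 28.3 / 5.5678 = 5.08

5.08 TM


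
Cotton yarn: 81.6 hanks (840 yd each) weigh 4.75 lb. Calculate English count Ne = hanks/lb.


Formula: Ne = hanks / mass_lb
Substituting: Ne = 81.6 / 4.75
Ne = 17.2

17.2 Ne


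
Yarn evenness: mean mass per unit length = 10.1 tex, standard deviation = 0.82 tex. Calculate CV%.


Formula: CV% = (standard deviation / mean) * 100
Step 1: Ratio = 0.82 / 10.1 = 0.081188
Step 2: CV% = 0.081188 * 100 = 8.1188% ≈ 8.1%

8.1%


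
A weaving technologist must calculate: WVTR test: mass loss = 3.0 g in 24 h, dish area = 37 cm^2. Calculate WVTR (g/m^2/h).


Formula: WVTR = mass_loss / (area * time)
Step 1: Convert area: 37 cm^2 = 0.0037 m^2
Step 2: WVTR = 3.0 g / (0.0037 m^2 * 24 h)
Step 3: WVTR = 3.0 / 0.0888 = 33.8 g/m^2/h

33.8 g/m^2/h


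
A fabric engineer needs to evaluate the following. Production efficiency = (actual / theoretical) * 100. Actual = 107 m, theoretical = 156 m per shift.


Formula: Efficiency% = (Actual output / Theoretical output) * 100
Efficiency% = (107 / 156) * 100
Efficiency% = 0.685897 * 100 = 68.5897% ≈ 68.6%

68.6%


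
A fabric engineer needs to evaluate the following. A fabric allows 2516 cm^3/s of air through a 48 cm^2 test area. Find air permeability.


Formula: Air Permeability = Airflow / Test Area
AP = 2516 cm^3/s / 48 cm^2
AP = 52.4 cm^3/s/cm^2

52.4 cm^3/s/cm^2


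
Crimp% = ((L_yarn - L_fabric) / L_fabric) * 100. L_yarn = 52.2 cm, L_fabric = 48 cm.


Formula: Crimp% = ((L_yarn - L_fabric) / L_fabric) * 100
Step 1: Extension = 52.2 - 48 = 4.2 cm
Step 2: Crimp% = (4.2 / 48) * 100
Step 3: Crimp% = 0.0875 * 100 = 8.75% ≈ 8.8%

8.8%


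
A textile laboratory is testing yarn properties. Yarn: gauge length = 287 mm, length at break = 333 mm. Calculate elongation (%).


Formula: Elongation (%) = ((L_break - L0) / L0) * 100
Step 1: Extension = 333 - 287 = 46 mm
Step 2: Elongation = (46 / 287) * 100
Step 3: Elongation = 0.160279 * 100 = 16.0279% ≈ 16.0%

16.0%


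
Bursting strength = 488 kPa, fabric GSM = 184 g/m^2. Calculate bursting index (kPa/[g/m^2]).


Formula: Bursting Index = Bursting Strength / Fabric GSM
BI = 488 kPa / 184 g/m^2
BI = 2.652 kPa/(g/m^2)

2.652 kPa/(g/m^2)


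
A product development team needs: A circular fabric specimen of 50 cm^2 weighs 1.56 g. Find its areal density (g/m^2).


Formula: GSM = mass_g / area_m2
Step 1: Convert area: 50 cm^2 = 50 / 10000 = 0.005 m^2
Step 2: GSM = 1.56 g / 0.005 m^2 = 312.0 g/m^2

312.0 g/m^2


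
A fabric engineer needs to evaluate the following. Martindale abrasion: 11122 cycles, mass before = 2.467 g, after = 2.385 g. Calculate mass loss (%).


Formula: Mass loss% = ((m_before - m_after) / m_before) * 100
Step 1: Mass loss = 2.467 - 2.385 = 0.082 g
Step 2: Ratio = 0.082 / 2.467 = 0.0332388
Step 3: Mass loss% = 0.0332388 * 100 = 3.32388% ≈ 3.32%

3.32%


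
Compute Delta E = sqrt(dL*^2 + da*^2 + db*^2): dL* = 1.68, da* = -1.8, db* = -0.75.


Formula: Delta E = sqrt(dL*^2 + da*^2 + db*^2)
Step 1: dL*^2 = 1.68^2 = 2.8224
Step 2: da*^2 = (-1.8)^2 = 3.24
Step 3: db*^2 = (-0.75)^2 = 0.5625
Step 4: Sum = 2.8224 + 3.24 + 0.5625 = 6.6249
Step 5: Delta E = sqrt(6.6249) = 2.57

2.57 Delta E


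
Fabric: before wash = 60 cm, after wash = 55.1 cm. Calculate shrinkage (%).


Formula: Shrinkage% = ((L_before - L_after) / L_before) * 100
Step 1: Shrinkage = 60 - 55.1 = 4.9 cm
Step 2: Shrinkage% = (4.9 / 60) * 100
Step 3: Shrinkage% = 0.081667 * 100 = 8.1667% ≈ 8.2%

8.2%


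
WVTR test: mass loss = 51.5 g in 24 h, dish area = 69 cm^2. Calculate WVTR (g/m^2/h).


Formula: WVTR = mass_loss / (area * time)
Step 1: Convert area: 69 cm^2 = 0.0069 m^2
Step 2: WVTR = 51.5 g / (0.0069 m^2 * 24 h)
Step 3: WVTR = 51.5 / 0.1656 = 311.0 g/m^2/h

311.0 g/m^2/h


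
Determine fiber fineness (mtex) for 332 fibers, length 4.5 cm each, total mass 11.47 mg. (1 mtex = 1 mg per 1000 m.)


Formula: fineness (mtex) = mass (mg) / total length (km) = (mass_mg / total_length_m) * 1000
Step 1: Convert fiber length: 4.5 cm = 0.045 m
Step 2: Total fiber length = 332 * 0.045 = 14.94 m
Step 3: Linear density = 11.47 mg / 14.94 m = 0.7677 mg/m
Step 4: fineness = 0.7677 * 1000 = 767.7 mtex

767.7 mtex


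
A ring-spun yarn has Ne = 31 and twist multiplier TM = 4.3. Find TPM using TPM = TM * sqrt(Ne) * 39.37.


Formula: TPM = TM * sqrt(Ne) * 39.37
Step 1: sqrt(Ne) = sqrt(31) = 5.5678
Step 2: TM * sqrt(Ne) = 4.3 * 5.5678 = 23.9415
Step 3: TPM = 23.9415 * 39.37 = 943 twists/m

943 twists/m


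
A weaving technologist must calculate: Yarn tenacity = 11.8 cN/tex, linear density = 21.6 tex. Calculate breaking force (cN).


Formula: Breaking force = Tenacity * Linear density
F = 11.8 cN/tex * 21.6 tex
F = 254.88 cN

254.88 cN


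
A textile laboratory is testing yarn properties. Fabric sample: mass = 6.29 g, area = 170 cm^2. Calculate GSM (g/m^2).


Formula: GSM = mass_g / area_m2
Step 1: Convert area: 170 cm^2 = 170 / 10000 = 0.017 m^2
Step 2: GSM = 6.29 g / 0.017 m^2 = 370.0 g/m^2

370.0 g/m^2


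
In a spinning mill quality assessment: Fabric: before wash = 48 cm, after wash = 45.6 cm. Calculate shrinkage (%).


Formula: Shrinkage% = ((L_before - L_after) / L_before) * 100
Step 1: Shrinkage = 48 - 45.6 = 2.4 cm
Step 2: Shrinkage% = (2.4 / 48) * 100
Step 3: Shrinkage% = 0.05 * 100 = 5.0%

5.0%


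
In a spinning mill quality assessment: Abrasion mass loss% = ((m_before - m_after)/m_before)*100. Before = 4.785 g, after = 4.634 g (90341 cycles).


Formula: Mass loss% = ((m_before - m_after) / m_before) * 100
Step 1: Mass loss = 4.785 - 4.634 = 0.151 g
Step 2: Ratio = 0.151 / 4.785 = 0.0315569
Step 3: Mass loss% = 0.0315569 * 100 = 3.15569% ≈ 3.16%

3.16%


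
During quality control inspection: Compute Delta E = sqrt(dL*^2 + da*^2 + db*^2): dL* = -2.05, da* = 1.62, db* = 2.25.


Formula: Delta E = sqrt(dL*^2 + da*^2 + db*^2)
Step 1: dL*^2 = (-2.05)^2 = 4.2025
Step 2: da*^2 = 1.62^2 = 2.6244
Step 3: db*^2 = 2.25^2 = 5.0625
Step 4: Sum = 4.2025 + 2.6244 + 5.0625 = 11.8894
Step 5: Delta E = sqrt(11.8894) = 3.45

3.45 Delta E


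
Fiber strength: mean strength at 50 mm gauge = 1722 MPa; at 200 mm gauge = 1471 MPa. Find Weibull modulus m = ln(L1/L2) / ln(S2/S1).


Formula: m = ln(L1/L2) / ln(S2/S1)
Step 1: ln(L1/L2) = ln(50/200) = -1.38629
Step 2: S2/S1 = 1471/1722 = 0.85424
Step 3: ln(S2/S1) = ln(0.85424) = -0.15754
Step 4: m = -1.38629 / -0.15754 = 8.80

8.80 (Weibull m)


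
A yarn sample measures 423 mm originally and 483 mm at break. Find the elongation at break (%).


Formula: Elongation (%) = ((L_break - L0) / L0) * 100
Step 1: Extension = 483 - 423 = 60 mm
Step 2: Elongation = (60 / 423) * 100
Step 3: Elongation = 0.141844 * 100 = 14.1844% ≈ 14.2%

14.2%


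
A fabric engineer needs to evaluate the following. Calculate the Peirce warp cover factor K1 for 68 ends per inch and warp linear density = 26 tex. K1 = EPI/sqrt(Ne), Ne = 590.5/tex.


Formula: K1 = EPI / sqrt(Ne), with Ne = 590.5 / tex_warp
Step 1: Ne = 590.5 / 26 = 22.712
Step 2: sqrt(Ne) = sqrt(22.712) = 4.7657
Step 3: K1 = 68 / 4.7657 = 14.3

14.3


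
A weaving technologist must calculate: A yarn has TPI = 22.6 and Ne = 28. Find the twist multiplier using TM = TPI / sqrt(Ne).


Formula: TM = TPI / sqrt(Ne)
Step 1: sqrt(Ne) = sqrt(28) = 5.2915
Step 2: TM = 22.6 / 5.2915 = 4.27

4.27 TM


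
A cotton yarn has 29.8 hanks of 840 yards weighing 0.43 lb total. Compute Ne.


Formula: Ne = hanks / mass_lb
Substituting: Ne = 29.8 / 0.43
Ne = 69.3

69.3 Ne


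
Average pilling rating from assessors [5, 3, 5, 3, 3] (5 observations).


Formula: Mean = sum / count
Sum = 5 + 3 + 5 + 3 + 3 = 19
Mean = 19 / 5 = 3.8

3.8


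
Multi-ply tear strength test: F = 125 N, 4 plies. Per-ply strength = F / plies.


Formula: Per-ply strength = Total force / Number of plies
Per-ply = 125 N / 4
Per-ply = 31.25 N

31.25 N


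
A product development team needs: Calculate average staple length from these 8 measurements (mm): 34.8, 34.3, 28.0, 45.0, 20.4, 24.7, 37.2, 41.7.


Formula: Mean = sum of lengths / count
Sum = 34.8 + 34.3 + 28.0 + 45.0 + 20.4 + 24.7 + 37.2 + 41.7
Sum = 266.1 mm
Mean = 266.1 / 8 = 33.26 mm

33.26 mm


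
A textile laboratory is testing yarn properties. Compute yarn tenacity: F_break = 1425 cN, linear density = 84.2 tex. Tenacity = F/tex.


Formula: Tenacity = Breaking force / Linear density
Tenacity = 1425 cN / 84.2 tex
Tenacity = 16.92 cN/tex

16.92 cN/tex


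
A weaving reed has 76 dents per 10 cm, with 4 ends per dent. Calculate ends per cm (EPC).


Formula: EPC = (dents per 10 cm * ends per dent) / 10
Step 1: Total ends per 10 cm = 76 * 4 = 304
Step 2: EPC = 304 / 10 = 30.4 ends/cm

30.4 ends/cm


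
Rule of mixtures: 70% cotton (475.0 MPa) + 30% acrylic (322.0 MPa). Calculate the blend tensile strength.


Formula: Blend property = (fraction_A * property_A) + (fraction_B * property_B)
Step 1: Contribution A = 70/100 * 475.0 MPa = 332.5 MPa
Step 2: Contribution B = 30/100 * 322.0 MPa = 96.6 MPa
Step 3: Blend tensile strength = 332.5 + 96.6 = 429.1 MPa

429.1 MPa


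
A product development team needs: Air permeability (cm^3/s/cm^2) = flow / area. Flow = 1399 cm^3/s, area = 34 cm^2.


Formula: Air Permeability = Airflow / Test Area
AP = 1399 cm^3/s / 34 cm^2
AP = 41.1 cm^3/s/cm^2

41.1 cm^3/s/cm^2


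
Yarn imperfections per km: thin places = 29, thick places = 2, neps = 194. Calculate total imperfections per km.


Formula: Total = thin places + thick places + neps
Total = 29 + 2 + 194
Total = 225 imperfections/km

225 imperfections/km


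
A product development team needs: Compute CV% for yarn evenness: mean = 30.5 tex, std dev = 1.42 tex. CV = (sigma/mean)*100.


Formula: CV% = (standard deviation / mean) * 100
Step 1: Ratio = 1.42 / 30.5 = 0.046557
Step 2: CV% = 0.046557 * 100 = 4.6557% ≈ 4.7%

4.7%


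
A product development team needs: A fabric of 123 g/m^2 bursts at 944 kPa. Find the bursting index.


Formula: Bursting Index = Bursting Strength / Fabric GSM
BI = 944 kPa / 123 g/m^2
BI = 7.675 kPa/(g/m^2)

7.675 kPa/(g/m^2)


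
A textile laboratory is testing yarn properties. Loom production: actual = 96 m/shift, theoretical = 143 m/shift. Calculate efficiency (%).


Formula: Efficiency% = (Actual output / Theoretical output) * 100
Efficiency% = (96 / 143) * 100
Efficiency% = 0.671329 * 100 = 67.1329% ≈ 67.1%

67.1%


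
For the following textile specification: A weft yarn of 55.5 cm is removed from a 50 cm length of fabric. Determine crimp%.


Formula: Crimp% = ((L_yarn - L_fabric) / L_fabric) * 100
Step 1: Extension = 55.5 - 50 = 5.5 cm
Step 2: Crimp% = (5.5 / 50) * 100
Step 3: Crimp% = 0.11 * 100 = 11.0%

11.0%


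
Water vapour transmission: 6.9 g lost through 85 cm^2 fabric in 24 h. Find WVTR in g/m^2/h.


Formula: WVTR = mass_loss / (area * time)
Step 1: Convert area: 85 cm^2 = 0.0085 m^2
Step 2: WVTR = 6.9 g / (0.0085 m^2 * 24 h)
Step 3: WVTR = 6.9 / 0.204 = 33.8 g/m^2/h

33.8 g/m^2/h


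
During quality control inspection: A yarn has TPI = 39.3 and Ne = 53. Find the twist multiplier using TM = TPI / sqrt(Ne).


Formula: TM = TPI / sqrt(Ne)
Step 1: sqrt(Ne) = sqrt(53) = 7.2801
Step 2: TM = 39.3 / 7.2801 = 5.40

5.40 TM


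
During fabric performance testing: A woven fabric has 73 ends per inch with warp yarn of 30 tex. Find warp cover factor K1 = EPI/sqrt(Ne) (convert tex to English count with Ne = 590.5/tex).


Formula: K1 = EPI / sqrt(Ne), with Ne = 590.5 / tex_warp
Step 1: Ne = 590.5 / 30 = 19.683
Step 2: sqrt(Ne) = sqrt(19.683) = 4.4366
Step 3: K1 = 73 / 4.4366 = 16.5

16.5


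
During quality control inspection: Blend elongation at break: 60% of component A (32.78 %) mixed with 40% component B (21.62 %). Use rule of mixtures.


Formula: Blend property = (fraction_A * property_A) + (fraction_B * property_B)
Step 1: Contribution A = 60/100 * 32.78 % = 19.668 %
Step 2: Contribution B = 40/100 * 21.62 % = 8.648 %
Step 3: Blend elongation at break = 19.668 + 8.648 = 28.316 %

28.316 %


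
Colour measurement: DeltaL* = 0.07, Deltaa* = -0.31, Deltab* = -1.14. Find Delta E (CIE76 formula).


Formula: Delta E = sqrt(dL*^2 + da*^2 + db*^2)
Step 1: dL*^2 = 0.07^2 = 0.0049
Step 2: da*^2 = (-0.31)^2 = 0.0961
Step 3: db*^2 = (-1.14)^2 = 1.2996
Step 4: Sum = 0.0049 + 0.0961 + 1.2996 = 1.4006
Step 5: Delta E = sqrt(1.4006) = 1.18

1.18 Delta E


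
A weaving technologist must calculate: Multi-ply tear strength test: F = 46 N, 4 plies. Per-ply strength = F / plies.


Formula: Per-ply strength = Total force / Number of plies
Per-ply = 46 N / 4
Per-ply = 11.5 N

11.5 N


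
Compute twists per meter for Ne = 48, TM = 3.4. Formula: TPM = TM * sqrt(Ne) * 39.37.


Formula: TPM = TM * sqrt(Ne) * 39.37
Step 1: sqrt(Ne) = sqrt(48) = 6.9282
Step 2: TM * sqrt(Ne) = 3.4 * 6.9282 = 23.5559
Step 3: TPM = 23.5559 * 39.37 = 927 twists/m

927 twists/m


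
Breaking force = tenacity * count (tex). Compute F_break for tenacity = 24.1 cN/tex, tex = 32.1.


Formula: Breaking force = Tenacity * Linear density
F = 24.1 cN/tex * 32.1 tex
F = 773.61 cN

773.61 cN


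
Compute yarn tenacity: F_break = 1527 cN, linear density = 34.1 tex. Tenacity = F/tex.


Formula: Tenacity = Breaking force / Linear density
Tenacity = 1527 cN / 34.1 tex
Tenacity = 44.78 cN/tex

44.78 cN/tex


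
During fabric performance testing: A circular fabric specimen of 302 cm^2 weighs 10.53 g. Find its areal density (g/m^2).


Formula: GSM = mass_g / area_m2
Step 1: Convert area: 302 cm^2 = 302 / 10000 = 0.0302 m^2
Step 2: GSM = 10.53 g / 0.0302 m^2 = 348.7 g/m^2

348.7 g/m^2


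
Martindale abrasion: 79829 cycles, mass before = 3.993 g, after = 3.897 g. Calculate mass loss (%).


Formula: Mass loss% = ((m_before - m_after) / m_before) * 100
Step 1: Mass loss = 3.993 - 3.897 = 0.096 g
Step 2: Ratio = 0.096 / 3.993 = 0.0240421
Step 3: Mass loss% = 0.0240421 * 100 = 2.40421% ≈ 2.40%

2.40%


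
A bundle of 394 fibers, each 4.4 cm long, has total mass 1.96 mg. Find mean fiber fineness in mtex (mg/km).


Formula: fineness (mtex) = mass (mg) / total length (km) = (mass_mg / total_length_m) * 1000
Step 1: Convert fiber length: 4.4 cm = 0.044 m
Step 2: Total fiber length = 394 * 0.044 = 17.336 m
Step 3: Linear density = 1.96 mg / 17.336 m = 0.1131 mg/m
Step 4: fineness = 0.1131 * 1000 = 113.1 mtex

113.1 mtex


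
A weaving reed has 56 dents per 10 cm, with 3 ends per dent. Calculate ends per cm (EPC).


Formula: EPC = (dents per 10 cm * ends per dent) / 10
Step 1: Total ends per 10 cm = 56 * 3 = 168
Step 2: EPC = 168 / 10 = 16.8 ends/cm

16.8 ends/cm


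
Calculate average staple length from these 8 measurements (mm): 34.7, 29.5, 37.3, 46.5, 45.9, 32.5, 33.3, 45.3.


Formula: Mean = sum of lengths / count
Sum = 34.7 + 29.5 + 37.3 + 46.5 + 45.9 + 32.5 + 33.3 + 45.3
Sum = 305.0 mm
Mean = 305.0 / 8 = 38.13 mm

38.13 mm


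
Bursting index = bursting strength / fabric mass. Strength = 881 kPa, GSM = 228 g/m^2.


Formula: Bursting Index = Bursting Strength / Fabric GSM
BI = 881 kPa / 228 g/m^2
BI = 3.864 kPa/(g/m^2)

3.864 kPa/(g/m^2)


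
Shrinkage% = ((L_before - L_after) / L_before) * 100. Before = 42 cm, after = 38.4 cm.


Formula: Shrinkage% = ((L_before - L_after) / L_before) * 100
Step 1: Shrinkage = 42 - 38.4 = 3.6 cm
Step 2: Shrinkage% = (3.6 / 42) * 100
Step 3: Shrinkage% = 0.085714 * 100 = 8.5714% ≈ 8.6%

8.6%


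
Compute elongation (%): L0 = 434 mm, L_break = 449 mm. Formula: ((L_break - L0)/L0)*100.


Formula: Elongation (%) = ((L_break - L0) / L0) * 100
Step 1: Extension = 449 - 434 = 15 mm
Step 2: Elongation = (15 / 434) * 100
Step 3: Elongation = 0.034562 * 100 = 3.4562% ≈ 3.5%

3.5%


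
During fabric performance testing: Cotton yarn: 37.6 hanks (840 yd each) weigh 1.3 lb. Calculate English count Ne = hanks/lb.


Formula: Ne = hanks / mass_lb
Substituting: Ne = 37.6 / 1.3
Ne = 28.9

28.9 Ne


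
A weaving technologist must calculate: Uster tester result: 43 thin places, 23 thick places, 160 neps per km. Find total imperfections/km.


Formula: Total = thin places + thick places + neps
Total = 43 + 23 + 160
Total = 226 imperfections/km

226 imperfections/km


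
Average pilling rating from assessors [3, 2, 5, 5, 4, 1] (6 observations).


Formula: Mean = sum / count
Sum = 3 + 2 + 5 + 5 + 4 + 1 = 20
Mean = 20 / 6 = 3.3

3.3


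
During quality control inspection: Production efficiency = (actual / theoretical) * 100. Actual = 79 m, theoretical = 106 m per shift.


Formula: Efficiency% = (Actual output / Theoretical output) * 100
Efficiency% = (79 / 106) * 100
Efficiency% = 0.745283 * 100 = 74.5283% ≈ 74.5%

74.5%


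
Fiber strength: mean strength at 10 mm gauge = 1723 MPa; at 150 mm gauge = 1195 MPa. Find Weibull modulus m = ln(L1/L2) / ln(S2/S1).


Formula: m = ln(L1/L2) / ln(S2/S1)
Step 1: ln(L1/L2) = ln(10/150) = -2.70805
Step 2: S2/S1 = 1195/1723 = 0.69356
Step 3: ln(S2/S1) = ln(0.69356) = -0.36592
Step 4: m = -2.70805 / -0.36592 = 7.40

7.40 (Weibull m)


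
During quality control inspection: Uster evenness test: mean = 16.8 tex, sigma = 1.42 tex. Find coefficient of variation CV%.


Formula: CV% = (standard deviation / mean) * 100
Step 1: Ratio = 1.42 / 16.8 = 0.084524
Step 2: CV% = 0.084524 * 100 = 8.4524% ≈ 8.5%

8.5%


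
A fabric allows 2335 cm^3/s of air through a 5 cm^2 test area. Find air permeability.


Formula: Air Permeability = Airflow / Test Area
AP = 2335 cm^3/s / 5 cm^2
AP = 467.0 cm^3/s/cm^2

467.0 cm^3/s/cm^2


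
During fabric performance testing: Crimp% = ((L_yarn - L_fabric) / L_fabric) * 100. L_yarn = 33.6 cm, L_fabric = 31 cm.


Formula: Crimp% = ((L_yarn - L_fabric) / L_fabric) * 100
Step 1: Extension = 33.6 - 31 = 2.6 cm
Step 2: Crimp% = (2.6 / 31) * 100
Step 3: Crimp% = 0.083871 * 100 = 8.3871% ≈ 8.4%

8.4%


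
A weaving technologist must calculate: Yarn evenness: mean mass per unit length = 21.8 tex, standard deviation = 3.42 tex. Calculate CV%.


Formula: CV% = (standard deviation / mean) * 100
Step 1: Ratio = 3.42 / 21.8 = 0.156881
Step 2: CV% = 0.156881 * 100 = 15.6881% ≈ 15.7%

15.7%


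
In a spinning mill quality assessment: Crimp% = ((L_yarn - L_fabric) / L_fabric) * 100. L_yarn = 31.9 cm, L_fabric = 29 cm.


Formula: Crimp% = ((L_yarn - L_fabric) / L_fabric) * 100
Step 1: Extension = 31.9 - 29 = 2.9 cm
Step 2: Crimp% = (2.9 / 29) * 100
Step 3: Crimp% = 0.1 * 100 = 10.0%

10.0%


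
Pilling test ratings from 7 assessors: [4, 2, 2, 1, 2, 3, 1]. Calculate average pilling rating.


Formula: Mean = sum / count
Sum = 4 + 2 + 2 + 1 + 2 + 3 + 1 = 15
Mean = 15 / 7 = 2.1

2.1


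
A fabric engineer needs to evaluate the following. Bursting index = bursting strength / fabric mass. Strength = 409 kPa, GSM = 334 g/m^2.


Formula: Bursting Index = Bursting Strength / Fabric GSM
BI = 409 kPa / 334 g/m^2
BI = 1.225 kPa/(g/m^2)

1.225 kPa/(g/m^2)


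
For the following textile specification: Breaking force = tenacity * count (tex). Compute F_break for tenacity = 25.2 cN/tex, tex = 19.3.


Formula: Breaking force = Tenacity * Linear density
F = 25.2 cN/tex * 19.3 tex
F = 486.36 cN

486.36 cN


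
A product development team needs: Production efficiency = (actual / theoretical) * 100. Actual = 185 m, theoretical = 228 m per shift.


Formula: Efficiency% = (Actual output / Theoretical output) * 100
Efficiency% = (185 / 228) * 100
Efficiency% = 0.811404 * 100 = 81.1404% ≈ 81.1%

81.1%


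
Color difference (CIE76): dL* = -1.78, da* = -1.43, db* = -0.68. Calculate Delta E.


Formula: Delta E = sqrt(dL*^2 + da*^2 + db*^2)
Step 1: dL*^2 = (-1.78)^2 = 3.1684
Step 2: da*^2 = (-1.43)^2 = 2.0449
Step 3: db*^2 = (-0.68)^2 = 0.4624
Step 4: Sum = 3.1684 + 2.0449 + 0.4624 = 5.6757
Step 5: Delta E = sqrt(5.6757) = 2.38

2.38 Delta E


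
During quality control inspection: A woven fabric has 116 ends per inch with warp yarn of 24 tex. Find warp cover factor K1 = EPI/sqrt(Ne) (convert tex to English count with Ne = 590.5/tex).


Formula: K1 = EPI / sqrt(Ne), with Ne = 590.5 / tex_warp
Step 1: Ne = 590.5 / 24 = 24.604
Step 2: sqrt(Ne) = sqrt(24.604) = 4.9602
Step 3: K1 = 116 / 4.9602 = 23.4

23.4


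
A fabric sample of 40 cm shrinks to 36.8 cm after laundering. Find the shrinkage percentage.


Formula: Shrinkage% = ((L_before - L_after) / L_before) * 100
Step 1: Shrinkage = 40 - 36.8 = 3.2 cm
Step 2: Shrinkage% = (3.2 / 40) * 100
Step 3: Shrinkage% = 0.08 * 100 = 8.0%

8.0%


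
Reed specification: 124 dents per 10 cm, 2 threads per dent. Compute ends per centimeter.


Formula: EPC = (dents per 10 cm * ends per dent) / 10
Step 1: Total ends per 10 cm = 124 * 2 = 248
Step 2: EPC = 248 / 10 = 24.8 ends/cm

24.8 ends/cm


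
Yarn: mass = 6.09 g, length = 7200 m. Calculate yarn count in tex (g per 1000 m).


Formula: Tex = (mass_g / length_m) * 1000
Substituting: Tex = (6.09 / 7200) * 1000
Intermediate: 6.09 / 7200 = 0.00084583 g/m
Tex = 0.00084583 * 1000 = 0.85 tex

0.85 tex


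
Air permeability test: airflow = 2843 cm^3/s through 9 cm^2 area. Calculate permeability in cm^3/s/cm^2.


Formula: Air Permeability = Airflow / Test Area
AP = 2843 cm^3/s / 9 cm^2
AP = 315.9 cm^3/s/cm^2

315.9 cm^3/s/cm^2


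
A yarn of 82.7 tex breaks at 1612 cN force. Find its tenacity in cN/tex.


Formula: Tenacity = Breaking force / Linear density
Tenacity = 1612 cN / 82.7 tex
Tenacity = 19.49 cN/tex

19.49 cN/tex


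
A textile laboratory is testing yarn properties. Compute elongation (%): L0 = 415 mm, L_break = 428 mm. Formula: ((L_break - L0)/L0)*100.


Formula: Elongation (%) = ((L_break - L0) / L0) * 100
Step 1: Extension = 428 - 415 = 13 mm
Step 2: Elongation = (13 / 415) * 100
Step 3: Elongation = 0.031325 * 100 = 3.1325% ≈ 3.1%

3.1%


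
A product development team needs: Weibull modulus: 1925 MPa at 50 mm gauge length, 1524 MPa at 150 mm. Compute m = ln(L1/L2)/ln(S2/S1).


Formula: m = ln(L1/L2) / ln(S2/S1)
Step 1: ln(L1/L2) = ln(50/150) = -1.09861
Step 2: S2/S1 = 1524/1925 = 0.79169
Step 3: ln(S2/S1) = ln(0.79169) = -0.23359
Step 4: m = -1.09861 / -0.23359 = 4.70

4.70 (Weibull m)


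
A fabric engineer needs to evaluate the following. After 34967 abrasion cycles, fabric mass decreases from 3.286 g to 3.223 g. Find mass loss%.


Formula: Mass loss% = ((m_before - m_after) / m_before) * 100
Step 1: Mass loss = 3.286 - 3.223 = 0.063 g
Step 2: Ratio = 0.063 / 3.286 = 0.0191722
Step 3: Mass loss% = 0.0191722 * 100 = 1.91722% ≈ 1.92%

1.92%


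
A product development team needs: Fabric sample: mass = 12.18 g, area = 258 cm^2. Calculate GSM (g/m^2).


Formula: GSM = mass_g / area_m2
Step 1: Convert area: 258 cm^2 = 258 / 10000 = 0.0258 m^2
Step 2: GSM = 12.18 g / 0.0258 m^2 = 472.1 g/m^2

472.1 g/m^2


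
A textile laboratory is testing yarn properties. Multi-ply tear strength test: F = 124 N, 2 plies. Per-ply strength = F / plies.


Formula: Per-ply strength = Total force / Number of plies
Per-ply = 124 N / 2
Per-ply = 62 N

62 N


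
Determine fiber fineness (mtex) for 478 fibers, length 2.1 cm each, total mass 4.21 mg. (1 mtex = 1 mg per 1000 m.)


Formula: fineness (mtex) = mass (mg) / total length (km) = (mass_mg / total_length_m) * 1000
Step 1: Convert fiber length: 2.1 cm = 0.021 m
Step 2: Total fiber length = 478 * 0.021 = 10.038 m
Step 3: Linear density = 4.21 mg / 10.038 m = 0.4194 mg/m
Step 4: fineness = 0.4194 * 1000 = 419.4 mtex

419.4 mtex


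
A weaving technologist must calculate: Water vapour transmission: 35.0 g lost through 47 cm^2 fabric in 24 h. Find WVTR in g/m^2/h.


Formula: WVTR = mass_loss / (area * time)
Step 1: Convert area: 47 cm^2 = 0.0047 m^2
Step 2: WVTR = 35.0 g / (0.0047 m^2 * 24 h)
Step 3: WVTR = 35.0 / 0.1128 = 310.3 g/m^2/h

310.3 g/m^2/h


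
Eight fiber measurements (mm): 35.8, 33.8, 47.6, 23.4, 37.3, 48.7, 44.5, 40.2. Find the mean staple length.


Formula: Mean = sum of lengths / count
Sum = 35.8 + 33.8 + 47.6 + 23.4 + 37.3 + 48.7 + 44.5 + 40.2
Sum = 311.3 mm
Mean = 311.3 / 8 = 38.91 mm

38.91 mm


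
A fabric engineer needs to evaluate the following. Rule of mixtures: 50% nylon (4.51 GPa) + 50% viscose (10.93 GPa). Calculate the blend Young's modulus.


Formula: Blend property = (fraction_A * property_A) + (fraction_B * property_B)
Step 1: Contribution A = 50/100 * 4.51 GPa = 2.255 GPa
Step 2: Contribution B = 50/100 * 10.93 GPa = 5.465 GPa
Step 3: Blend Young's modulus = 2.255 + 5.465 = 7.72 GPa

7.72 GPa


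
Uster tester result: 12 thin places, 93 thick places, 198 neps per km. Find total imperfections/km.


Formula: Total = thin places + thick places + neps
Total = 12 + 93 + 198
Total = 303 imperfections/km

303 imperfections/km


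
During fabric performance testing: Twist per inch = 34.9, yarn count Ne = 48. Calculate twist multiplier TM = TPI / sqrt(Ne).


Formula: TM = TPI / sqrt(Ne)
Step 1: sqrt(Ne) = sqrt(48) = 6.9282
Step 2: TM = 34.9 / 6.9282 = 5.04

5.04 TM


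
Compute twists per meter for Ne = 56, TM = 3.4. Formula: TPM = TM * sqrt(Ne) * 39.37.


Formula: TPM = TM * sqrt(Ne) * 39.37
Step 1: sqrt(Ne) = sqrt(56) = 7.4833
Step 2: TM * sqrt(Ne) = 3.4 * 7.4833 = 25.4432
Step 3: TPM = 25.4432 * 39.37 = 1002 twists/m

1002 twists/m


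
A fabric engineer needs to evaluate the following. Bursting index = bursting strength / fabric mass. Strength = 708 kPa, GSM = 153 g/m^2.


Formula: Bursting Index = Bursting Strength / Fabric GSM
BI = 708 kPa / 153 g/m^2
BI = 4.627 kPa/(g/m^2)

4.627 kPa/(g/m^2)


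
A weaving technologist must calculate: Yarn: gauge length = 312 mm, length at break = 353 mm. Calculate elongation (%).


Formula: Elongation (%) = ((L_break - L0) / L0) * 100
Step 1: Extension = 353 - 312 = 41 mm
Step 2: Elongation = (41 / 312) * 100
Step 3: Elongation = 0.13141 * 100 = 13.141% ≈ 13.1%

13.1%


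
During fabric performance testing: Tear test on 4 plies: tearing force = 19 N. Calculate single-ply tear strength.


Formula: Per-ply strength = Total force / Number of plies
Per-ply = 19 N / 4
Per-ply = 4.75 N

4.75 N


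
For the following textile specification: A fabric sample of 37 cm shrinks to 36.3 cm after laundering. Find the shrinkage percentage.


Formula: Shrinkage% = ((L_before - L_after) / L_before) * 100
Step 1: Shrinkage = 37 - 36.3 = 0.7 cm
Step 2: Shrinkage% = (0.7 / 37) * 100
Step 3: Shrinkage% = 0.018919 * 100 = 1.8919% ≈ 1.9%

1.9%


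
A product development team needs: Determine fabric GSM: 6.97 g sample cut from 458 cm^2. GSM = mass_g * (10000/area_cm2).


Formula: GSM = mass_g / area_m2
Step 1: Convert area: 458 cm^2 = 458 / 10000 = 0.0458 m^2
Step 2: GSM = 6.97 g / 0.0458 m^2 = 152.2 g/m^2

152.2 g/m^2


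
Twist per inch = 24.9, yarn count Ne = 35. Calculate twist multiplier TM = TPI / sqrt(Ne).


Formula: TM = TPI / sqrt(Ne)
Step 1: sqrt(Ne) = sqrt(35) = 5.9161
Step 2: TM = 24.9 / 5.9161 = 4.21

4.21 TM


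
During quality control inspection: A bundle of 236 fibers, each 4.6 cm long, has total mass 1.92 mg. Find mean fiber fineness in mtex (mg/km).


Formula: fineness (mtex) = mass (mg) / total length (km) = (mass_mg / total_length_m) * 1000
Step 1: Convert fiber length: 4.6 cm = 0.046 m
Step 2: Total fiber length = 236 * 0.046 = 10.856 m
Step 3: Linear density = 1.92 mg / 10.856 m = 0.1769 mg/m
Step 4: fineness = 0.1769 * 1000 = 176.9 mtex

176.9 mtex


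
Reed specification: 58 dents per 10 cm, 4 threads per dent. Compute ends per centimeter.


Formula: EPC = (dents per 10 cm * ends per dent) / 10
Step 1: Total ends per 10 cm = 58 * 4 = 232
Step 2: EPC = 232 / 10 = 23.2 ends/cm

23.2 ends/cm
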